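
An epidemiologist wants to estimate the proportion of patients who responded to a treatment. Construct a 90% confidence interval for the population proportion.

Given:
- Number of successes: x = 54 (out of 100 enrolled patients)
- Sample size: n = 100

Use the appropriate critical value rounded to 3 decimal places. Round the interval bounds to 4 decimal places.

Sample proportion: p̂ = 54/100 = 0.540000

Check conditions for normal approximation:
  np̂ = 54 ≥ 10 ✓
  n(1-p̂) = 46 ≥ 10 ✓

The sample is large enough, so use a z-interval (normal approximation) for the proportion.

For 90% confidence, z* = 1.645 (from standard normal table)

Standard error: SE = √(p̂(1-p̂)/n) = √(0.540000×0.460000/100) = 0.04983974

Margin of error: E = z* × SE = 1.645 × 0.04983974 = 0.081986

Z-interval: p̂ ± E = 0.540000 ± 0.081986 = (0.458014, 0.621986)

Rounded to 4 decimal places:

(0.4580, 0.6220)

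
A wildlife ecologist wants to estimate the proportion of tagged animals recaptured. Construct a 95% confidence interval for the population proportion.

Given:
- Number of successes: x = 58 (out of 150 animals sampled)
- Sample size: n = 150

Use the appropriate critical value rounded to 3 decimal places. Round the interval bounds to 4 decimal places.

Sample proportion: p̂ = 58/150 = 0.386667

Check conditions for normal approximation:
  np̂ = 58 ≥ 10 ✓
  n(1-p̂) = 92 ≥ 10 ✓

The sample is large enough, so use a z-interval (normal approximation) for the proportion.

For 95% confidence, z* = 1.96 (from standard normal table)

Standard error: SE = √(p̂(1-p̂)/n) = √(0.386667×0.613333/150) = 0.03976226

Margin of error: E = z* × SE = 1.96 × 0.03976226 = 0.077934

Z-interval: p̂ ± E = 0.386667 ± 0.077934 = (0.308733, 0.464601)

Rounded to 4 decimal places:

(0.3087, 0.4646)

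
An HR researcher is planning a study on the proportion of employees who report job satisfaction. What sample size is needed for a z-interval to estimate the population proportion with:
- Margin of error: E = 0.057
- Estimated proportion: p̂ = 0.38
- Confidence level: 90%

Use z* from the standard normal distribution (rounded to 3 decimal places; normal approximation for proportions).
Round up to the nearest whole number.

Using z* for proportion z-interval (normal approximation).

For 90% confidence, z* = 1.645 (from standard normal table)

Sample size formula for proportion z-interval: n = z*²p̂(1-p̂)/E²

n = 1.645² × 0.38 × 0.62 / 0.057²
  = 2.706025 × 0.2356 / 0.003249
  = 196.2264

Round up to the nearest whole number: n = 197

197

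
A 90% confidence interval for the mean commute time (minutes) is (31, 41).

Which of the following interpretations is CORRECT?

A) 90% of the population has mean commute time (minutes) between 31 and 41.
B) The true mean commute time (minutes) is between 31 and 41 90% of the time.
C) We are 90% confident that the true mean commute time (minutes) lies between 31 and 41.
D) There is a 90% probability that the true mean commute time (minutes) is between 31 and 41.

A confidence interval represents our confidence in the procedure, not a probability statement about the parameter.

Key concept: If we repeated this sampling process many times and computed a 90% CI each time, about 90% of those intervals would contain the true population parameter.

For this specific interval (31, 41):
- Midpoint (point estimate): 36
- Margin of error: 5

The correct interpretation is the one stating confidence that the true parameter lies in the interval — option C.

C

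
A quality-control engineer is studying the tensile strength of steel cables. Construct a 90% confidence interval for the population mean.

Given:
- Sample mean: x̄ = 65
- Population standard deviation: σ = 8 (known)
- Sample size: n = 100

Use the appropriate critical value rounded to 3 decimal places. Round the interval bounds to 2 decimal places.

The population standard deviation σ is known, so use a z-interval (standard normal critical value).

For 90% confidence, z* = 1.645 (from standard normal table)

Standard error: SE = σ/√n = 8/√100 = 0.800000

Margin of error: E = z* × SE = 1.645 × 0.800000 = 1.3160

Z-interval: x̄ ± E = 65 ± 1.3160 = (63.6840, 66.3160)

Rounded to 2 decimal places:

(63.68, 66.32)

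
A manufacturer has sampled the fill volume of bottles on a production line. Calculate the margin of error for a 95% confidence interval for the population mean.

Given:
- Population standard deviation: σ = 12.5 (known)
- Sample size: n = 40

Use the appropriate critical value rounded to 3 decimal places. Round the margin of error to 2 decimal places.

The population standard deviation σ is known, so use the z-interval margin of error formula.

For 95% confidence, z* = 1.96 (from standard normal table)

Margin of error formula for z-interval: E = z* × σ/√n

E = 1.96 × 12.5/√40
  = 1.96 × 1.976424
  = 3.8738

Rounded to 2 decimal places:

3.87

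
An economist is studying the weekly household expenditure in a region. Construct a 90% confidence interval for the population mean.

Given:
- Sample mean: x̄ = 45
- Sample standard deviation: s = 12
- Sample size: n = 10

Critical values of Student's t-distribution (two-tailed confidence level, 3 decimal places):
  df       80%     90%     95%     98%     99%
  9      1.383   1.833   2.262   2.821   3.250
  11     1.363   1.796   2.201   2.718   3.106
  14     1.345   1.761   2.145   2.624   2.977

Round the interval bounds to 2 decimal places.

The population standard deviation σ is unknown (only the sample standard deviation s is given), so use a t-interval with df = n - 1 = 10 - 1 = 9.

For 90% confidence with df = 9, t* = 1.833 (from t-table)

Standard error: SE = s/√n = 12/√10 = 3.794733

Margin of error: E = t* × SE = 1.833 × 3.794733 = 6.9557

T-interval: x̄ ± E = 45 ± 6.9557 = (38.0443, 51.9557)

Rounded to 2 decimal places:

(38.04, 51.96)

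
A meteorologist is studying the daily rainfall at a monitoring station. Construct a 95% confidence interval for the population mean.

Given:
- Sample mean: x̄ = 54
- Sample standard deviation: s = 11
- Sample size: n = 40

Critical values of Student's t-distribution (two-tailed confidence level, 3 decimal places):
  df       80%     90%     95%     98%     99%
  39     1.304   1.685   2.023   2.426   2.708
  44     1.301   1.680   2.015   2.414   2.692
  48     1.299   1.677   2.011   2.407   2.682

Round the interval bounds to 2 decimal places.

The population standard deviation σ is unknown (only the sample standard deviation s is given), so use a t-interval with df = n - 1 = 40 - 1 = 39.

For 95% confidence with df = 39, t* = 2.023 (from t-table)

Standard error: SE = s/√n = 11/√40 = 1.739253

Margin of error: E = t* × SE = 2.023 × 1.739253 = 3.5185

T-interval: x̄ ± E = 54 ± 3.5185 = (50.4815, 57.5185)

Rounded to 2 decimal places:

(50.48, 57.52)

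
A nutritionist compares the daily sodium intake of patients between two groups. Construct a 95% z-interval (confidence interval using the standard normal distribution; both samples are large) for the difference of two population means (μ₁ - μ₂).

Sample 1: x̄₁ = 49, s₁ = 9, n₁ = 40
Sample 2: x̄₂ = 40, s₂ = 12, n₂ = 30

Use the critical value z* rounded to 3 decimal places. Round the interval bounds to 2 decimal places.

Both samples are large (n₁ = 40 ≥ 30, n₂ = 30 ≥ 30), so a z-interval for the difference of means applies.

Point estimate: x̄₁ - x̄₂ = 49 - 40 = 9

Standard error: SE = √(s₁²/n₁ + s₂²/n₂)
= √(9²/40 + 12²/30)
= √(2.025000 + 4.800000)
= 2.612470

For 95% confidence, z* = 1.96 (from standard normal table)
Margin of error: E = z* × SE = 1.96 × 2.612470 = 5.1204

Z-interval: (x̄₁ - x̄₂) ± E = 9 ± 5.1204 = (3.8796, 14.1204)

Rounded to 2 decimal places:

(3.88, 14.12)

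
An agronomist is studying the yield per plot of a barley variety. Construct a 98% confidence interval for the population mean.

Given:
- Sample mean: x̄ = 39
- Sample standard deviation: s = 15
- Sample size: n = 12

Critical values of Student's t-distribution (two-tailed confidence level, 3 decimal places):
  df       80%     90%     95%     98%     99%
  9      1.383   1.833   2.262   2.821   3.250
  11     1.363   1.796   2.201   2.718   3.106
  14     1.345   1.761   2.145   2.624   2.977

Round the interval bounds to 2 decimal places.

The population standard deviation σ is unknown (only the sample standard deviation s is given), so use a t-interval with df = n - 1 = 12 - 1 = 11.

For 98% confidence with df = 11, t* = 2.718 (from t-table)

Standard error: SE = s/√n = 15/√12 = 4.330127

Margin of error: E = t* × SE = 2.718 × 4.330127 = 11.7693

T-interval: x̄ ± E = 39 ± 11.7693 = (27.2307, 50.7693)

Rounded to 2 decimal places:

(27.23, 50.77)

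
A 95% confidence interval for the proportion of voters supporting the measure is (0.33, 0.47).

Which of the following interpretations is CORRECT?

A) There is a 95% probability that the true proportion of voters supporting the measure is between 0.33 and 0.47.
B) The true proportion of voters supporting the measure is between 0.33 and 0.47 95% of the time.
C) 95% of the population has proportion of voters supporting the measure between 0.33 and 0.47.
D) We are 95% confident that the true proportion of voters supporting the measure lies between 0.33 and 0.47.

A confidence interval represents our confidence in the procedure, not a probability statement about the parameter.

Key concept: If we repeated this sampling process many times and computed a 95% CI each time, about 95% of those intervals would contain the true population parameter.

For this specific interval (0.33, 0.47):
- Midpoint (point estimate): 0.4
- Margin of error: 0.07

The correct interpretation is the one stating confidence that the true parameter lies in the interval — option D.

D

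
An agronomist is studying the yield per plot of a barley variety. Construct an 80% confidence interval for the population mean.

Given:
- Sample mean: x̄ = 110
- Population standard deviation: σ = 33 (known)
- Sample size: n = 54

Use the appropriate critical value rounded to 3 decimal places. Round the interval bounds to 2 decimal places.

The population standard deviation σ is known, so use a z-interval (standard normal critical value).

For 80% confidence, z* = 1.282 (from standard normal table)

Standard error: SE = σ/√n = 33/√54 = 4.490731

Margin of error: E = z* × SE = 1.282 × 4.490731 = 5.7571

Z-interval: x̄ ± E = 110 ± 5.7571 = (104.2429, 115.7571)

Rounded to 2 decimal places:

(104.24, 115.76)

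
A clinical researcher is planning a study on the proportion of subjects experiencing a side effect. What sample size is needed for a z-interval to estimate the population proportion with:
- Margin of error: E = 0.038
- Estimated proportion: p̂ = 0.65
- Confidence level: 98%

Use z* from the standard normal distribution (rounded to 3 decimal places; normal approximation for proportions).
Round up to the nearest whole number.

Using z* for proportion z-interval (normal approximation).

For 98% confidence, z* = 2.326 (from standard normal table)

Sample size formula for proportion z-interval: n = z*²p̂(1-p̂)/E²

n = 2.326² × 0.65 × 0.35 / 0.038²
  = 5.410276 × 0.2275 / 0.001444
  = 852.3807

Round up to the nearest whole number: n = 853

853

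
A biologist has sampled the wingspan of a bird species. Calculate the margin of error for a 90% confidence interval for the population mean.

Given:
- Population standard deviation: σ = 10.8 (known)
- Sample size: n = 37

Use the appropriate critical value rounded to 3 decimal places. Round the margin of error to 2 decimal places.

The population standard deviation σ is known, so use the z-interval margin of error formula.

For 90% confidence, z* = 1.645 (from standard normal table)

Margin of error formula for z-interval: E = z* × σ/√n

E = 1.645 × 10.8/√37
  = 1.645 × 1.775509
  = 2.9207

Rounded to 2 decimal places:

2.92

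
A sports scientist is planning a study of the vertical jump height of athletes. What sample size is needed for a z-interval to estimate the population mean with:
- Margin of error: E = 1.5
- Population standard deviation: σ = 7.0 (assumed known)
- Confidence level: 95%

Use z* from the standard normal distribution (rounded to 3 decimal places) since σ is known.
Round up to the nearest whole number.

Using z* since population σ is known (z-interval formula).

For 95% confidence, z* = 1.96 (from standard normal table)

Sample size formula for z-interval: n = (z*σ/E)²

n = (1.96 × 7.0 / 1.5)²
  = (9.146667)²
  = 83.6615

Round up to the nearest whole number: n = 84

84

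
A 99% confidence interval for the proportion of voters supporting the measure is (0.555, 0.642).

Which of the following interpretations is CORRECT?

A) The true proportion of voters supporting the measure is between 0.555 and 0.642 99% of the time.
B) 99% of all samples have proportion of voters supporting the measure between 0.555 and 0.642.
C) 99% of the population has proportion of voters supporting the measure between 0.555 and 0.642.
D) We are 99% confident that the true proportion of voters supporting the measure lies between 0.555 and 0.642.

A confidence interval represents our confidence in the procedure, not a probability statement about the parameter.

Key concept: If we repeated this sampling process many times and computed a 99% CI each time, about 99% of those intervals would contain the true population parameter.

For this specific interval (0.555, 0.642):
- Midpoint (point estimate): 0.5985
- Margin of error: 0.0435

The correct interpretation is the one stating confidence that the true parameter lies in the interval — option D.

D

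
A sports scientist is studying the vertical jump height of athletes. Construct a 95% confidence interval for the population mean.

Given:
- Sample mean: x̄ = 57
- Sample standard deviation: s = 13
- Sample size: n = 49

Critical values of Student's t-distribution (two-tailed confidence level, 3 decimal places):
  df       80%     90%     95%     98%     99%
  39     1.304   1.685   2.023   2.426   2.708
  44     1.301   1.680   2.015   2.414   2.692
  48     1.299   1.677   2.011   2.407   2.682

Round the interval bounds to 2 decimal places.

The population standard deviation σ is unknown (only the sample standard deviation s is given), so use a t-interval with df = n - 1 = 49 - 1 = 48.

For 95% confidence with df = 48, t* = 2.011 (from t-table)

Standard error: SE = s/√n = 13/√49 = 1.857143

Margin of error: E = t* × SE = 2.011 × 1.857143 = 3.7347

T-interval: x̄ ± E = 57 ± 3.7347 = (53.2653, 60.7347)

Rounded to 2 decimal places:

(53.27, 60.73)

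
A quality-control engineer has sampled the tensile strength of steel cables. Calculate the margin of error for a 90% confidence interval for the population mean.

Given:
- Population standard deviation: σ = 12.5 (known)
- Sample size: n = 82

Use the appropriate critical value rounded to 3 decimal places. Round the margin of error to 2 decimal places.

The population standard deviation σ is known, so use the z-interval margin of error formula.

For 90% confidence, z* = 1.645 (from standard normal table)

Margin of error formula for z-interval: E = z* × σ/√n

E = 1.645 × 12.5/√82
  = 1.645 × 1.380394
  = 2.2707

Rounded to 2 decimal places:

2.27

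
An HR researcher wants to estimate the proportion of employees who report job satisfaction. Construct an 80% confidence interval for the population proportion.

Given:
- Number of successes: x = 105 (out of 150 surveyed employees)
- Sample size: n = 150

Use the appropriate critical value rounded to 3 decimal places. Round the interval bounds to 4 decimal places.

Sample proportion: p̂ = 105/150 = 0.700000

Check conditions for normal approximation:
  np̂ = 105 ≥ 10 ✓
  n(1-p̂) = 45 ≥ 10 ✓

The sample is large enough, so use a z-interval (normal approximation) for the proportion.

For 80% confidence, z* = 1.282 (from standard normal table)

Standard error: SE = √(p̂(1-p̂)/n) = √(0.700000×0.300000/150) = 0.03741657

Margin of error: E = z* × SE = 1.282 × 0.03741657 = 0.047968

Z-interval: p̂ ± E = 0.700000 ± 0.047968 = (0.652032, 0.747968)

Rounded to 4 decimal places:

(0.6520, 0.7480)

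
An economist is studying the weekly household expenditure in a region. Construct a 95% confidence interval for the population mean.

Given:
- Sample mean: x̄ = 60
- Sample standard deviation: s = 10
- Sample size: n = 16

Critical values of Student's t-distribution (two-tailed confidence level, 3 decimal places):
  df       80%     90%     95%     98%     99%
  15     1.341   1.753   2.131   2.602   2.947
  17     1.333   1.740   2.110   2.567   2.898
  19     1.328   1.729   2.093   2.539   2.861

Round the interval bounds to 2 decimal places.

The population standard deviation σ is unknown (only the sample standard deviation s is given), so use a t-interval with df = n - 1 = 16 - 1 = 15.

For 95% confidence with df = 15, t* = 2.131 (from t-table)

Standard error: SE = s/√n = 10/√16 = 2.500000

Margin of error: E = t* × SE = 2.131 × 2.500000 = 5.3275

T-interval: x̄ ± E = 60 ± 5.3275 = (54.6725, 65.3275)

Rounded to 2 decimal places:

(54.67, 65.33)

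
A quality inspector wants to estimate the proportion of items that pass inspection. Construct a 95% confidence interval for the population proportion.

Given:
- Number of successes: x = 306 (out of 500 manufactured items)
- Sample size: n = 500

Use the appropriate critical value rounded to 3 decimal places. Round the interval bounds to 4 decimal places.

Sample proportion: p̂ = 306/500 = 0.612000

Check conditions for normal approximation:
  np̂ = 306 ≥ 10 ✓
  n(1-p̂) = 194 ≥ 10 ✓

The sample is large enough, so use a z-interval (normal approximation) for the proportion.

For 95% confidence, z* = 1.96 (from standard normal table)

Standard error: SE = √(p̂(1-p̂)/n) = √(0.612000×0.388000/500) = 0.02179248

Margin of error: E = z* × SE = 1.96 × 0.02179248 = 0.042713

Z-interval: p̂ ± E = 0.612000 ± 0.042713 = (0.569287, 0.654713)

Rounded to 4 decimal places:

(0.5693, 0.6547)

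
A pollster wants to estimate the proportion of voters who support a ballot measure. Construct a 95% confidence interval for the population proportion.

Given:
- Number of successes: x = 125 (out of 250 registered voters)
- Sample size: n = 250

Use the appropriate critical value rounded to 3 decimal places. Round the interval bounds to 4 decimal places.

Sample proportion: p̂ = 125/250 = 0.500000

Check conditions for normal approximation:
  np̂ = 125 ≥ 10 ✓
  n(1-p̂) = 125 ≥ 10 ✓

The sample is large enough, so use a z-interval (normal approximation) for the proportion.

For 95% confidence, z* = 1.96 (from standard normal table)

Standard error: SE = √(p̂(1-p̂)/n) = √(0.500000×0.500000/250) = 0.03162278

Margin of error: E = z* × SE = 1.96 × 0.03162278 = 0.061981

Z-interval: p̂ ± E = 0.500000 ± 0.061981 = (0.438019, 0.561981)

Rounded to 4 decimal places:

(0.4380, 0.5620)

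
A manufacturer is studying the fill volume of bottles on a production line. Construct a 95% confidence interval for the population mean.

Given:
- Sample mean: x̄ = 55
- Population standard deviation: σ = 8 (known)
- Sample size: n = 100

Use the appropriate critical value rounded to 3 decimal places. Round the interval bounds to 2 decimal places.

The population standard deviation σ is known, so use a z-interval (standard normal critical value).

For 95% confidence, z* = 1.96 (from standard normal table)

Standard error: SE = σ/√n = 8/√100 = 0.800000

Margin of error: E = z* × SE = 1.96 × 0.800000 = 1.5680

Z-interval: x̄ ± E = 55 ± 1.5680 = (53.4320, 56.5680)

Rounded to 2 decimal places:

(53.43, 56.57)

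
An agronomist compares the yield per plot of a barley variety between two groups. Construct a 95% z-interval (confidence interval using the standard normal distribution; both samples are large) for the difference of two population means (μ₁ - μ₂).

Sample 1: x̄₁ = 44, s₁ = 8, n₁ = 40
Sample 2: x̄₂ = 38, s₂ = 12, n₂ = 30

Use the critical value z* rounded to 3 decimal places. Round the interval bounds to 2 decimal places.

Both samples are large (n₁ = 40 ≥ 30, n₂ = 30 ≥ 30), so a z-interval for the difference of means applies.

Point estimate: x̄₁ - x̄₂ = 44 - 38 = 6

Standard error: SE = √(s₁²/n₁ + s₂²/n₂)
= √(8²/40 + 12²/30)
= √(1.600000 + 4.800000)
= 2.529822

For 95% confidence, z* = 1.96 (from standard normal table)
Margin of error: E = z* × SE = 1.96 × 2.529822 = 4.9585

Z-interval: (x̄₁ - x̄₂) ± E = 6 ± 4.9585 = (1.0415, 10.9585)

Rounded to 2 decimal places:

(1.04, 10.96)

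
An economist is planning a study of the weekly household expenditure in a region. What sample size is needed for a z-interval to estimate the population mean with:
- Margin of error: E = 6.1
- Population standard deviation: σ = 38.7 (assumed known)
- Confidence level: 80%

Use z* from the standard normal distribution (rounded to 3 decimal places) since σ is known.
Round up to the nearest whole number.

Using z* since population σ is known (z-interval formula).

For 80% confidence, z* = 1.282 (from standard normal table)

Sample size formula for z-interval: n = (z*σ/E)²

n = (1.282 × 38.7 / 6.1)²
  = (8.133344)²
  = 66.1513

Round up to the nearest whole number: n = 67

67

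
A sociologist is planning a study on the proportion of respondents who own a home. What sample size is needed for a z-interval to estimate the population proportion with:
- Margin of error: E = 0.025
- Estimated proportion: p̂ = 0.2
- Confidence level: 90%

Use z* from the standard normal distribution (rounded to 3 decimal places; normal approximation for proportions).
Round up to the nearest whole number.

Using z* for proportion z-interval (normal approximation).

For 90% confidence, z* = 1.645 (from standard normal table)

Sample size formula for proportion z-interval: n = z*²p̂(1-p̂)/E²

n = 1.645² × 0.2 × 0.8 / 0.025²
  = 2.706025 × 0.16 / 0.000625
  = 692.7424

Round up to the nearest whole number: n = 693

693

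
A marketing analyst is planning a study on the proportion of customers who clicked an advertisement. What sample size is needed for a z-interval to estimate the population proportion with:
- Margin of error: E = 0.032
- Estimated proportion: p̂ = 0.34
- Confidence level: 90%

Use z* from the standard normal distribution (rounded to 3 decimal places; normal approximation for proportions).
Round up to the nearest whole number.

Using z* for proportion z-interval (normal approximation).

For 90% confidence, z* = 1.645 (from standard normal table)

Sample size formula for proportion z-interval: n = z*²p̂(1-p̂)/E²

n = 1.645² × 0.34 × 0.66 / 0.032²
  = 2.706025 × 0.2244 / 0.001024
  = 593.00001

Round up to the nearest whole number: n = 594

594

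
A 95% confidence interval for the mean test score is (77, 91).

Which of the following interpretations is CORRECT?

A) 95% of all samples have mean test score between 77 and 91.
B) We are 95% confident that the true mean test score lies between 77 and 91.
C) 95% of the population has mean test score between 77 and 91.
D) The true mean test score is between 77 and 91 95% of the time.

A confidence interval represents our confidence in the procedure, not a probability statement about the parameter.

Key concept: If we repeated this sampling process many times and computed a 95% CI each time, about 95% of those intervals would contain the true population parameter.

For this specific interval (77, 91):
- Midpoint (point estimate): 84
- Margin of error: 7

The correct interpretation is the one stating confidence that the true parameter lies in the interval — option B.

B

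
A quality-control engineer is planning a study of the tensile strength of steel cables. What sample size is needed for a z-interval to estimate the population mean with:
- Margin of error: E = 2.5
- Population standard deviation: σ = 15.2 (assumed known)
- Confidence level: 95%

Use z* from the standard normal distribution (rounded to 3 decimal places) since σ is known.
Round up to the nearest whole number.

Using z* since population σ is known (z-interval formula).

For 95% confidence, z* = 1.96 (from standard normal table)

Sample size formula for z-interval: n = (z*σ/E)²

n = (1.96 × 15.2 / 2.5)²
  = (11.916800)²
  = 142.0101

Round up to the nearest whole number: n = 143

143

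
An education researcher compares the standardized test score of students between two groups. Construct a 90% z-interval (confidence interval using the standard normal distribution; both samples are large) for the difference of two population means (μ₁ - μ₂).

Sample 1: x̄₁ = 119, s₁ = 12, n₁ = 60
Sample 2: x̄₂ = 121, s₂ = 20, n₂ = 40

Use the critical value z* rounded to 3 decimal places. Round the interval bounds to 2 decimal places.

Both samples are large (n₁ = 60 ≥ 30, n₂ = 40 ≥ 30), so a z-interval for the difference of means applies.

Point estimate: x̄₁ - x̄₂ = 119 - 121 = -2

Standard error: SE = √(s₁²/n₁ + s₂²/n₂)
= √(12²/60 + 20²/40)
= √(2.400000 + 10.000000)
= 3.521363

For 90% confidence, z* = 1.645 (from standard normal table)
Margin of error: E = z* × SE = 1.645 × 3.521363 = 5.7926

Z-interval: (x̄₁ - x̄₂) ± E = -2 ± 5.7926 = (-7.7926, 3.7926)

Rounded to 2 decimal places:

(-7.79, 3.79)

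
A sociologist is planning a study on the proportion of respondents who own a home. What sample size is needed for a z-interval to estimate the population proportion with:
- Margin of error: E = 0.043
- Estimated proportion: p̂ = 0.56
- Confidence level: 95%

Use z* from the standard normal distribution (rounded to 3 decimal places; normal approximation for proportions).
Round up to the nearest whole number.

Using z* for proportion z-interval (normal approximation).

For 95% confidence, z* = 1.96 (from standard normal table)

Sample size formula for proportion z-interval: n = z*²p̂(1-p̂)/E²

n = 1.96² × 0.56 × 0.44 / 0.043²
  = 3.8416 × 0.2464 / 0.001849
  = 511.9363

Round up to the nearest whole number: n = 512

512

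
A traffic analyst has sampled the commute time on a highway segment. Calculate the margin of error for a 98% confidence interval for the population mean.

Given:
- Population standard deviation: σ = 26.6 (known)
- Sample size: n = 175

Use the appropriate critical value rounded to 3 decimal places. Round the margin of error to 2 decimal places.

The population standard deviation σ is known, so use the z-interval margin of error formula.

For 98% confidence, z* = 2.326 (from standard normal table)

Margin of error formula for z-interval: E = z* × σ/√n

E = 2.326 × 26.6/√175
  = 2.326 × 2.010771
  = 4.6771

Rounded to 2 decimal places:

4.68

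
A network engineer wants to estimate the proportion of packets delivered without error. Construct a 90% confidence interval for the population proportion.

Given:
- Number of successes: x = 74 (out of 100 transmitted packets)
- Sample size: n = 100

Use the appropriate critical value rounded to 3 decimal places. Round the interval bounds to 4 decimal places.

Sample proportion: p̂ = 74/100 = 0.740000

Check conditions for normal approximation:
  np̂ = 74 ≥ 10 ✓
  n(1-p̂) = 26 ≥ 10 ✓

The sample is large enough, so use a z-interval (normal approximation) for the proportion.

For 90% confidence, z* = 1.645 (from standard normal table)

Standard error: SE = √(p̂(1-p̂)/n) = √(0.740000×0.260000/100) = 0.04386342

Margin of error: E = z* × SE = 1.645 × 0.04386342 = 0.072155

Z-interval: p̂ ± E = 0.740000 ± 0.072155 = (0.667845, 0.812155)

Rounded to 4 decimal places:

(0.6678, 0.8122)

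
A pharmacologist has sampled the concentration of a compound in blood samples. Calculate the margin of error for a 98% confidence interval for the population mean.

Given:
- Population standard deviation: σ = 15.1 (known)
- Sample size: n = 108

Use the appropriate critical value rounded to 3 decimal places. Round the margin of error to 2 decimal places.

The population standard deviation σ is known, so use the z-interval margin of error formula.

For 98% confidence, z* = 2.326 (from standard normal table)

Margin of error formula for z-interval: E = z* × σ/√n

E = 2.326 × 15.1/√108
  = 2.326 × 1.452998
  = 3.3797

Rounded to 2 decimal places:

3.38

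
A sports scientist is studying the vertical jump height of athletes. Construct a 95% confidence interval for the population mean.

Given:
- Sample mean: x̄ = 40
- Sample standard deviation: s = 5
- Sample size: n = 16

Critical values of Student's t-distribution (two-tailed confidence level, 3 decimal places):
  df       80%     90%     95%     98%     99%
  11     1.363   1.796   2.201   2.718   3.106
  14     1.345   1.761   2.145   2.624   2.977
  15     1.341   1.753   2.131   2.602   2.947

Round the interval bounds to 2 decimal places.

The population standard deviation σ is unknown (only the sample standard deviation s is given), so use a t-interval with df = n - 1 = 16 - 1 = 15.

For 95% confidence with df = 15, t* = 2.131 (from t-table)

Standard error: SE = s/√n = 5/√16 = 1.250000

Margin of error: E = t* × SE = 2.131 × 1.250000 = 2.6637

T-interval: x̄ ± E = 40 ± 2.6637 = (37.3362, 42.6638)

Rounded to 2 decimal places:

(37.34, 42.66)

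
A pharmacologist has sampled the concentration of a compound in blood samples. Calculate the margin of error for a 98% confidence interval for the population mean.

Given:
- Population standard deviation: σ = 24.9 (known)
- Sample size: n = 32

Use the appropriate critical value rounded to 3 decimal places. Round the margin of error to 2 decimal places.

The population standard deviation σ is known, so use the z-interval margin of error formula.

For 98% confidence, z* = 2.326 (from standard normal table)

Margin of error formula for z-interval: E = z* × σ/√n

E = 2.326 × 24.9/√32
  = 2.326 × 4.401740
  = 10.2384

Rounded to 2 decimal places:

10.24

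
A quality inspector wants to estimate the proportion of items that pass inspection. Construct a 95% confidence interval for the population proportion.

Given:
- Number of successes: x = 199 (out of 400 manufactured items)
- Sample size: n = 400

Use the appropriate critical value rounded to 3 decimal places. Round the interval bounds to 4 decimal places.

Sample proportion: p̂ = 199/400 = 0.497500

Check conditions for normal approximation:
  np̂ = 199 ≥ 10 ✓
  n(1-p̂) = 201 ≥ 10 ✓

The sample is large enough, so use a z-interval (normal approximation) for the proportion.

For 95% confidence, z* = 1.96 (from standard normal table)

Standard error: SE = √(p̂(1-p̂)/n) = √(0.497500×0.502500/400) = 0.02499969

Margin of error: E = z* × SE = 1.96 × 0.02499969 = 0.048999

Z-interval: p̂ ± E = 0.497500 ± 0.048999 = (0.448501, 0.546499)

Rounded to 4 decimal places:

(0.4485, 0.5465)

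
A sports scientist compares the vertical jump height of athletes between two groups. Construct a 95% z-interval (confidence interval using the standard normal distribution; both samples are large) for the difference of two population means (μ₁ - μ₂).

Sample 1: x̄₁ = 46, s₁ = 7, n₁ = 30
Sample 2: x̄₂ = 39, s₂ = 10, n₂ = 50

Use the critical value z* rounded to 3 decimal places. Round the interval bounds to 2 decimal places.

Both samples are large (n₁ = 30 ≥ 30, n₂ = 50 ≥ 30), so a z-interval for the difference of means applies.

Point estimate: x̄₁ - x̄₂ = 46 - 39 = 7

Standard error: SE = √(s₁²/n₁ + s₂²/n₂)
= √(7²/30 + 10²/50)
= √(1.633333 + 2.000000)
= 1.906130

For 95% confidence, z* = 1.96 (from standard normal table)
Margin of error: E = z* × SE = 1.96 × 1.906130 = 3.7360

Z-interval: (x̄₁ - x̄₂) ± E = 7 ± 3.7360 = (3.2640, 10.7360)

Rounded to 2 decimal places:

(3.26, 10.74)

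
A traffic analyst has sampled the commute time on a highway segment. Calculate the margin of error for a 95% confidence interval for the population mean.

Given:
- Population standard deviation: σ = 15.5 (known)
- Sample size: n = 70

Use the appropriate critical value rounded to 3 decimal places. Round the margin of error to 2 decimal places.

The population standard deviation σ is known, so use the z-interval margin of error formula.

For 95% confidence, z* = 1.96 (from standard normal table)

Margin of error formula for z-interval: E = z* × σ/√n

E = 1.96 × 15.5/√70
  = 1.96 × 1.852604
  = 3.6311

Rounded to 2 decimal places:

3.63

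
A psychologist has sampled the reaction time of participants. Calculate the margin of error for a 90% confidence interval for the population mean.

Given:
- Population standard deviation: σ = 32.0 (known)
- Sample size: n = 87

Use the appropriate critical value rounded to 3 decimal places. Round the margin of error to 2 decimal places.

The population standard deviation σ is known, so use the z-interval margin of error formula.

For 90% confidence, z* = 1.645 (from standard normal table)

Margin of error formula for z-interval: E = z* × σ/√n

E = 1.645 × 32.0/√87
  = 1.645 × 3.430760
  = 5.6436

Rounded to 2 decimal places:

5.64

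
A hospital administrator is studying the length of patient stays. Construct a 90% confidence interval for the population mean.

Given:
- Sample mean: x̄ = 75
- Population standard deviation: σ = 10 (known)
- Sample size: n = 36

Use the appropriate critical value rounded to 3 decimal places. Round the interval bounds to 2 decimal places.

The population standard deviation σ is known, so use a z-interval (standard normal critical value).

For 90% confidence, z* = 1.645 (from standard normal table)

Standard error: SE = σ/√n = 10/√36 = 1.666667

Margin of error: E = z* × SE = 1.645 × 1.666667 = 2.7417

Z-interval: x̄ ± E = 75 ± 2.7417 = (72.2583, 77.7417)

Rounded to 2 decimal places:

(72.26, 77.74)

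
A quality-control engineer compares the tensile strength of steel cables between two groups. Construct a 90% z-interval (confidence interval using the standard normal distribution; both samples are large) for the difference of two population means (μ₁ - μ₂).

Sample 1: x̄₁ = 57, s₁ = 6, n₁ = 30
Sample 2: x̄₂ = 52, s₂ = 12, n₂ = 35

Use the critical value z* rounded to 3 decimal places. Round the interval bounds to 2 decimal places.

Both samples are large (n₁ = 30 ≥ 30, n₂ = 35 ≥ 30), so a z-interval for the difference of means applies.

Point estimate: x̄₁ - x̄₂ = 57 - 52 = 5

Standard error: SE = √(s₁²/n₁ + s₂²/n₂)
= √(6²/30 + 12²/35)
= √(1.200000 + 4.114286)
= 2.305273

For 90% confidence, z* = 1.645 (from standard normal table)
Margin of error: E = z* × SE = 1.645 × 2.305273 = 3.7922

Z-interval: (x̄₁ - x̄₂) ± E = 5 ± 3.7922 = (1.2078, 8.7922)

Rounded to 2 decimal places:

(1.21, 8.79)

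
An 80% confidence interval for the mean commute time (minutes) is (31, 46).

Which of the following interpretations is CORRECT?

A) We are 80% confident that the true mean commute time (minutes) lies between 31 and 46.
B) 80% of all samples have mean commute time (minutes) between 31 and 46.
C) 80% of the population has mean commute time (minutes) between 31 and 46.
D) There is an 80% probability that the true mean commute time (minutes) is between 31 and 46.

A confidence interval represents our confidence in the procedure, not a probability statement about the parameter.

Key concept: If we repeated this sampling process many times and computed an 80% CI each time, about 80% of those intervals would contain the true population parameter.

For this specific interval (31, 46):
- Midpoint (point estimate): 38.5
- Margin of error: 7.5

The correct interpretation is the one stating confidence that the true parameter lies in the interval — option A.

A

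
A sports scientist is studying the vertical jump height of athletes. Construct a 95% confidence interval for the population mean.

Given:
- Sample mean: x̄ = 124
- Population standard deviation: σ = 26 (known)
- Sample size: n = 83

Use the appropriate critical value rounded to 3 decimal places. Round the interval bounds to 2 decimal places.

The population standard deviation σ is known, so use a z-interval (standard normal critical value).

For 95% confidence, z* = 1.96 (from standard normal table)

Standard error: SE = σ/√n = 26/√83 = 2.853871

Margin of error: E = z* × SE = 1.96 × 2.853871 = 5.5936

Z-interval: x̄ ± E = 124 ± 5.5936 = (118.4064, 129.5936)

Rounded to 2 decimal places:

(118.41, 129.59)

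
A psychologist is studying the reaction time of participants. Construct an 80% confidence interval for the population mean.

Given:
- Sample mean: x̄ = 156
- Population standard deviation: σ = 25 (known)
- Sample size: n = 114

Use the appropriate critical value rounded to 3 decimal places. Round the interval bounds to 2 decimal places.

The population standard deviation σ is known, so use a z-interval (standard normal critical value).

For 80% confidence, z* = 1.282 (from standard normal table)

Standard error: SE = σ/√n = 25/√114 = 2.341465

Margin of error: E = z* × SE = 1.282 × 2.341465 = 3.0018

Z-interval: x̄ ± E = 156 ± 3.0018 = (152.9982, 159.0018)

Rounded to 2 decimal places:

(153.00, 159.00)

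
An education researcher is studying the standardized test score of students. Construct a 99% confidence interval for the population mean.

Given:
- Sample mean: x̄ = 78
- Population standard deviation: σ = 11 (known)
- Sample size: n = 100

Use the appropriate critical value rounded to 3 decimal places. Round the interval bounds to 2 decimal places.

The population standard deviation σ is known, so use a z-interval (standard normal critical value).

For 99% confidence, z* = 2.576 (from standard normal table)

Standard error: SE = σ/√n = 11/√100 = 1.100000

Margin of error: E = z* × SE = 2.576 × 1.100000 = 2.8336

Z-interval: x̄ ± E = 78 ± 2.8336 = (75.1664, 80.8336)

Rounded to 2 decimal places:

(75.17, 80.83)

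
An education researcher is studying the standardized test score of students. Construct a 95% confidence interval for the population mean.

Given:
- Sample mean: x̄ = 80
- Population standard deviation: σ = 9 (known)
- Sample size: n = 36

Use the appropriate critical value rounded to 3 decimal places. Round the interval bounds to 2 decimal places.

The population standard deviation σ is known, so use a z-interval (standard normal critical value).

For 95% confidence, z* = 1.96 (from standard normal table)

Standard error: SE = σ/√n = 9/√36 = 1.500000

Margin of error: E = z* × SE = 1.96 × 1.500000 = 2.9400

Z-interval: x̄ ± E = 80 ± 2.9400 = (77.0600, 82.9400)

Rounded to 2 decimal places:

(77.06, 82.94)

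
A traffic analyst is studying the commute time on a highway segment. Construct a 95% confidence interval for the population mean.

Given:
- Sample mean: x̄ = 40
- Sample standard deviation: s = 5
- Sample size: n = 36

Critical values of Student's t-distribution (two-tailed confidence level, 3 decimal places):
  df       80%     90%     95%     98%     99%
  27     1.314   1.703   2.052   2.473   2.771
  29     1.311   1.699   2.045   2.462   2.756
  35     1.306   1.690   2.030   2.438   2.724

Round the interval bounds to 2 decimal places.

The population standard deviation σ is unknown (only the sample standard deviation s is given), so use a t-interval with df = n - 1 = 36 - 1 = 35.

For 95% confidence with df = 35, t* = 2.030 (from t-table)

Standard error: SE = s/√n = 5/√36 = 0.833333

Margin of error: E = t* × SE = 2.030 × 0.833333 = 1.6917

T-interval: x̄ ± E = 40 ± 1.6917 = (38.3083, 41.6917)

Rounded to 2 decimal places:

(38.31, 41.69)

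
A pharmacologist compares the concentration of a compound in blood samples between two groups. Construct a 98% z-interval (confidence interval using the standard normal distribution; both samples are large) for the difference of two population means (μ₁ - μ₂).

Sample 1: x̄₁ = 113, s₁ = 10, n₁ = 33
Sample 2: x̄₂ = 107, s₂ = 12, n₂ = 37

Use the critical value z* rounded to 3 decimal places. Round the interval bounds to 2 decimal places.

Both samples are large (n₁ = 33 ≥ 30, n₂ = 37 ≥ 30), so a z-interval for the difference of means applies.

Point estimate: x̄₁ - x̄₂ = 113 - 107 = 6

Standard error: SE = √(s₁²/n₁ + s₂²/n₂)
= √(10²/33 + 12²/37)
= √(3.030303 + 3.891892)
= 2.631006

For 98% confidence, z* = 2.326 (from standard normal table)
Margin of error: E = z* × SE = 2.326 × 2.631006 = 6.1197

Z-interval: (x̄₁ - x̄₂) ± E = 6 ± 6.1197 = (-0.1197, 12.1197)

Rounded to 2 decimal places:

(-0.12, 12.12)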